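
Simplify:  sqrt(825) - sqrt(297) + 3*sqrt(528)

14*sqrt(33)

sqrt(825) = 5*sqrt(33); sqrt(297) = 3*sqrt(33); 3*sqrt(528) = 12*sqrt(33)
Combine: (5 - 3 + 12)·sqrt(33) = 14*sqrt(33)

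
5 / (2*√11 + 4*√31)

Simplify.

(-5*√11 + 10*√31)/226

Multiply numerator and denominator by -2*√11 + 4*√31.
Denominator becomes 452; numerator becomes -10*√11 + 20*√31.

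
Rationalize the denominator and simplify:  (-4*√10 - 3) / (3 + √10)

-31 + 9*√10

Multiply numerator and denominator by -√10 + 3.
Denominator becomes -1; numerator becomes -9*√10 + 31.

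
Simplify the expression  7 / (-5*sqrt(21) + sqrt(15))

(-35*sqrt(21) - 7*sqrt(15))/510

Multiply numerator and denominator by sqrt(15) + 5*sqrt(21).
Denominator becomes -510; numerator becomes 7*sqrt(15) + 35*sqrt(21).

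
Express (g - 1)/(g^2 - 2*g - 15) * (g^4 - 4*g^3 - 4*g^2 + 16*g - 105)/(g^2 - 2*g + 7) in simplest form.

g - 1

Factor: g^2 - 2*g - 15 = (g - 5)*(g + 3);  g^4 - 4*g^3 - 4*g^2 + 16*g - 105 = (g + 3)*(g^2 - 2*g + 7)*(g - 5)
Cancel the common factors (g^2 - 2*g + 7), (g + 3), (g - 5).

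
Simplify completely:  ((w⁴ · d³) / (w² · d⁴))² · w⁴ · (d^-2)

Inside the bracket: w² · (d^-1)
Raise to the power 2: w⁴ · (d^-2)
Multiply by w⁴ · (d^-2): add exponents.

w⁸/d⁴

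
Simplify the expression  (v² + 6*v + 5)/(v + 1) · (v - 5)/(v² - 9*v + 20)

(v + 5)/(v - 4)

Factor: v² + 6*v + 5 = (v + 5)·(v + 1);  v² - 9*v + 20 = (v - 5)·(v - 4)
Cancel the common factors (v + 1), (v - 5).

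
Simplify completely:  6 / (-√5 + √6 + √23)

Group as (√6 + √23) - √5; multiply by (√6 + √23) + √5, then rationalise the remaining surd.

(-11*√6 - √690 + 12*√5 + 6*√23)/2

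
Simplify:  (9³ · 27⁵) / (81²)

9³ = 3^6; 27⁵ = 3^15; 81² = 3^8
Combine exponents: 3^13

3^13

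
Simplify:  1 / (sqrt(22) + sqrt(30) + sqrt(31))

Group as (sqrt(22) + sqrt(30)) + sqrt(31); multiply by (sqrt(22) + sqrt(30)) - sqrt(31), then rationalise the remaining surd.

(-4*sqrt(5115) + 21*sqrt(31) + 23*sqrt(30) + 39*sqrt(22))/2199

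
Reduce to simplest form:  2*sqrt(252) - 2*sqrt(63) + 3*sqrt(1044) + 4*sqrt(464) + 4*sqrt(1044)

6*sqrt(7) + 58*sqrt(29)

2*sqrt(252) = 12*sqrt(7); 2*sqrt(63) = 6*sqrt(7); 3*sqrt(1044) = 18*sqrt(29); 4*sqrt(464) = 16*sqrt(29); 4*sqrt(1044) = 24*sqrt(29)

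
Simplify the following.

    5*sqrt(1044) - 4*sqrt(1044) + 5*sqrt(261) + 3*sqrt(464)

33*sqrt(29)

5*sqrt(1044) = 30*sqrt(29); 4*sqrt(1044) = 24*sqrt(29); 5*sqrt(261) = 15*sqrt(29); 3*sqrt(464) = 12*sqrt(29)
Combine: (30 - 24 + 15 + 12)·sqrt(29) = 33*sqrt(29)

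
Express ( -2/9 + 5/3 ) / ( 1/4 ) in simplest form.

Numerator: -2/9 + 5/3 = 13/9
Denominator: 1/4 = 1/4
Divide: (13/9) · (4) = 52/9

52/9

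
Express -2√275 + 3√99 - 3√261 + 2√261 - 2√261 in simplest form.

-9*√29 - √11

2√275 = 10*√11; 3√99 = 9*√11; 3√261 = 9*√29; 2√261 = 6*√29; 2√261 = 6*√29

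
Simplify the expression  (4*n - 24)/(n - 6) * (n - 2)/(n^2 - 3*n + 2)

4/(n - 1)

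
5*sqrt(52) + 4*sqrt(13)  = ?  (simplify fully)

5*sqrt(52) = 10*sqrt(13); 4*sqrt(13) = 4*sqrt(13)
Combine: (10 + 4)·sqrt(13) = 14*sqrt(13)

14*sqrt(13)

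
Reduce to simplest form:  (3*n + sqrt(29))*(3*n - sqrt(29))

Difference of squares with P = 3*n, Q = sqrt(29).

9*n^2 - 29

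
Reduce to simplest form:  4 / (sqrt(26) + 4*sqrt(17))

Multiply numerator and denominator by -4*sqrt(17) + sqrt(26).
Denominator becomes -246; numerator becomes -16*sqrt(17) + 4*sqrt(26).

(-2*sqrt(26) + 8*sqrt(17))/123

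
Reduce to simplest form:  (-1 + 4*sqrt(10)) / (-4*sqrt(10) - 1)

Multiply numerator and denominator by -1 + 4*sqrt(10).
Denominator becomes -159; numerator becomes -8*sqrt(10) + 161.

-(-4*sqrt(10) + 1)**2/159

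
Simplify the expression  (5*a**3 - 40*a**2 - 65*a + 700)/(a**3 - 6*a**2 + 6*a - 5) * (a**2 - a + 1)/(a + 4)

Factor: 5*a**3 - 40*a**2 - 65*a + 700 = 5*(a - 7)*(a - 5)*(a + 4);  a**3 - 6*a**2 + 6*a - 5 = (a - 5)*(a**2 - a + 1)
Cancel the common factors (a**2 - a + 1), (a - 5), (a + 4).

5*a - 35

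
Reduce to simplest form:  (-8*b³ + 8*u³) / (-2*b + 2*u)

(2*u)^3 - (2*b)^3 = (-2*b + 2*u)(4*b² + 4*b*u + 4*u²).

4*b² + 4*b*u + 4*u²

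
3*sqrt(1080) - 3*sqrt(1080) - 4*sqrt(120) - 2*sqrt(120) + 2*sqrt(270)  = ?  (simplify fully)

3*sqrt(1080) = 18*sqrt(30); 3*sqrt(1080) = 18*sqrt(30); 4*sqrt(120) = 8*sqrt(30); 2*sqrt(120) = 4*sqrt(30); 2*sqrt(270) = 6*sqrt(30)
Combine: (18 - 18 - 8 - 4 + 6)·sqrt(30) = -6*sqrt(30)

-6*sqrt(30)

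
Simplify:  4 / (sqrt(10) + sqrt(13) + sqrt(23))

Group as (sqrt(13) + sqrt(23)) + sqrt(10); multiply by (sqrt(13) + sqrt(23)) - sqrt(10), then rationalise the remaining surd.

(-sqrt(2990) + 10*sqrt(13) + 13*sqrt(10))/65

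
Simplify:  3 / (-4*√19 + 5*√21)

(12*√19 + 15*√21)/221

Multiply numerator and denominator by 4*√19 + 5*√21.
Denominator becomes 221; numerator becomes 12*√19 + 15*√21.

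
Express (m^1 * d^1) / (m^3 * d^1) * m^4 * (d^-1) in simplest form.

Quotient: (m^-2)
Multiply by m^4 * (d^-1): add exponents.

m^2/d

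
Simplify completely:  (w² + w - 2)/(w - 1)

w + 2

Factor: w² + w - 2 = (w - 1)·(w + 2)
Cancel the common factor (w - 1).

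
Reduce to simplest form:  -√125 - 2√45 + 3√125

√125 = 5*√5; 2√45 = 6*√5; 3√125 = 15*√5
Combine: (-5 - 6 + 15)·√5 = 4*√5

4*√5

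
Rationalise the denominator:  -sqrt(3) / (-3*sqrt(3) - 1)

(-sqrt(3) + 9)/26

Multiply numerator and denominator by -1 + 3*sqrt(3).
Denominator becomes -26; numerator becomes -9 + sqrt(3).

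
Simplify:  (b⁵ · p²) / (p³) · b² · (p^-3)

b⁷/p⁴

Quotient: b⁵ · (p^-1)
Multiply by b² · (p^-3): add exponents.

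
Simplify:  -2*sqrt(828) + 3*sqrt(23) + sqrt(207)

-6*sqrt(23)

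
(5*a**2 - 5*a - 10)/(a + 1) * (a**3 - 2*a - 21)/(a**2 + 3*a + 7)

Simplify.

5*a**2 - 25*a + 30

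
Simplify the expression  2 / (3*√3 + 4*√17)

Multiply numerator and denominator by -4*√17 + 3*√3.
Denominator becomes -245; numerator becomes -8*√17 + 6*√3.

(-6*√3 + 8*√17)/245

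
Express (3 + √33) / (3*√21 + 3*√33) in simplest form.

(-√77 - √21 + √33 + 11)/12

Multiply numerator and denominator by -3*√21 + 3*√33.
Denominator becomes 108; numerator becomes -9*√77 - 9*√21 + 9*√33 + 99.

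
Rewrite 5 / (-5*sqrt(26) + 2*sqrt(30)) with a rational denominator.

Multiply numerator and denominator by 2*sqrt(30) + 5*sqrt(26).
Denominator becomes -530; numerator becomes 10*sqrt(30) + 25*sqrt(26).

(-5*sqrt(26) - 2*sqrt(30))/106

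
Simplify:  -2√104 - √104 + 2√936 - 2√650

-4*√26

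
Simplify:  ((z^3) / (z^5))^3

Inside the bracket: (z^-2)
Raise to the power 3: (z^-6)

z^(-6)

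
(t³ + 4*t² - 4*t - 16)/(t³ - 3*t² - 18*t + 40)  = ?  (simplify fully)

Factor: t³ + 4*t² - 4*t - 16 = (t + 4)·(t + 2)·(t - 2);  t³ - 3*t² - 18*t + 40 = (t - 5)·(t - 2)·(t + 4)
Cancel the common factors (t + 4), (t - 2).

(t + 2)/(t - 5)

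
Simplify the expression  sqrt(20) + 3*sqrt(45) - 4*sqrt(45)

-sqrt(5)

sqrt(20) = 2*sqrt(5); 3*sqrt(45) = 9*sqrt(5); 4*sqrt(45) = 12*sqrt(5)
Combine: (2 + 9 - 12)·sqrt(5) = -sqrt(5)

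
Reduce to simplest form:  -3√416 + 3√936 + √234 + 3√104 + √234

3√416 = 12*√26; 3√936 = 18*√26; √234 = 3*√26; 3√104 = 6*√26; √234 = 3*√26
Combine: (-12 + 18 + 3 + 6 + 3)·√26 = 18*√26

18*√26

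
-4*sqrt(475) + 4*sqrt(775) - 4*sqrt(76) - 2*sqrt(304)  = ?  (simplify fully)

-36*sqrt(19) + 20*sqrt(31)

4*sqrt(475) = 20*sqrt(19); 4*sqrt(775) = 20*sqrt(31); 4*sqrt(76) = 8*sqrt(19); 2*sqrt(304) = 8*sqrt(19)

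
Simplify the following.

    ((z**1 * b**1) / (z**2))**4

Inside the bracket: (z**-1) * b**1
Raise to the power 4: (z**-4) * b**4

b**4/z**4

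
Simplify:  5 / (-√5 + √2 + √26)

Group as (√2 + √26) - √5; multiply by (√2 + √26) + √5, then rationalise the remaining surd.

(-145*√2 - 20*√65 + 115*√5 + 95*√26)/321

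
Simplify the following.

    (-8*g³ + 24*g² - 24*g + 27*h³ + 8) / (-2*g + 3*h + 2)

4*g² + 6*g*h - 8*g + 9*h² - 6*h + 4

Factor as (a-b)(a^2+ab+b^2) with a=(3*h), b=(2*g - 2).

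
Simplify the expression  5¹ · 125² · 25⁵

5^17

5¹ = 5^1; 125² = 5^6; 25⁵ = 5^10
Combine exponents: 5^17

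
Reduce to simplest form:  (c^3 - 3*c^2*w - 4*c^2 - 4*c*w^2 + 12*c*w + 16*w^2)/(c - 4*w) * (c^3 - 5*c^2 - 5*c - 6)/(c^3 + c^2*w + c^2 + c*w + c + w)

c^2 - 10*c + 24

Factor: c^3 - 3*c^2*w - 4*c^2 - 4*c*w^2 + 12*c*w + 16*w^2 = (c + w)*(c - 4*w)*(c - 4);  c^3 - 5*c^2 - 5*c - 6 = (c - 6)*(c^2 + c + 1);  c^3 + c^2*w + c^2 + c*w + c + w = (c^2 + c + 1)*(c + w)
Cancel the common factors (c^2 + c + 1), (c - 4*w), (c + w).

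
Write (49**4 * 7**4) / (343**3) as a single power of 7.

7**3

49**4 = 7**8; 7**4 = 7**4; 343**3 = 7**9
Combine exponents: 7**3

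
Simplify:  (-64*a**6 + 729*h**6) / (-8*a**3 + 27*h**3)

8*a**3 + 27*h**3

Factor (3*h)**6 - (2*a)**6 and cancel (-8*a**3 + 27*h**3).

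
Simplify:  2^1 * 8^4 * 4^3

2^19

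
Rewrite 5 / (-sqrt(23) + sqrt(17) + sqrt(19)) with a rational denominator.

Group as (sqrt(17) + sqrt(19)) - sqrt(23); multiply by (sqrt(17) + sqrt(19)) + sqrt(23), then rationalise the remaining surd.

(-65*sqrt(23) + 105*sqrt(19) + 125*sqrt(17) + 10*sqrt(7429))/1123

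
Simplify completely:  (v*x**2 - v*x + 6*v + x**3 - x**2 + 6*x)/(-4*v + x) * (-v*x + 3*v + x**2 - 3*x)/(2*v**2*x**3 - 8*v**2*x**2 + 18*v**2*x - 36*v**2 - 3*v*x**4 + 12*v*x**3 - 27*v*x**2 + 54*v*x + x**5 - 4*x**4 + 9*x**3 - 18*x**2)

Factor: v*x**2 - v*x + 6*v + x**3 - x**2 + 6*x = (x**2 - x + 6)*(v + x);  -v*x + 3*v + x**2 - 3*x = (-v + x)*(x - 3);  2*v**2*x**3 - 8*v**2*x**2 + 18*v**2*x - 36*v**2 - 3*v*x**4 + 12*v*x**3 - 27*v*x**2 + 54*v*x + x**5 - 4*x**4 + 9*x**3 - 18*x**2 = (x**2 - x + 6)*(x - 3)*(-v + x)*(-2*v + x)
Cancel the common factors (x**2 - x + 6), (x - 3), (-v + x).

(v + x)/(8*v**2 - 6*v*x + x**2)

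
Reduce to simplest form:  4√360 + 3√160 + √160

4√360 = 24*√10; 3√160 = 12*√10; √160 = 4*√10
Combine: (24 + 12 + 4)·√10 = 40*√10

40*√10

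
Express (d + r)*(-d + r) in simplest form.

-d^2 + r^2

Product of conjugates: (P+Q)(P-Q) = P^2 - Q^2.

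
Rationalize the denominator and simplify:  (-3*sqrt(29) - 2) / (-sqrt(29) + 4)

Multiply numerator and denominator by 4 + sqrt(29).
Denominator becomes -13; numerator becomes -95 - 14*sqrt(29).

(14*sqrt(29) + 95)/13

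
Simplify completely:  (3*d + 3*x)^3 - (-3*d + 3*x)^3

54*d*(d^2 + 3*x^2)

Binomially expand both and collect terms in (3*x), (3*d).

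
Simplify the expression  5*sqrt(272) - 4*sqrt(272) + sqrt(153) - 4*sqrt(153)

-5*sqrt(17)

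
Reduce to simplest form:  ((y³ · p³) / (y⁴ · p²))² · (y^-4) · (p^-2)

y^(-6)

Inside the bracket: (y^-1) · p¹
Raise to the power 2: (y^-2) · p²
Multiply by (y^-4) · (p^-2): add exponents.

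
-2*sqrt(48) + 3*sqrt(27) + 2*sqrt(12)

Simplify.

2*sqrt(48) = 8*sqrt(3); 3*sqrt(27) = 9*sqrt(3); 2*sqrt(12) = 4*sqrt(3)
Combine: (-8 + 9 + 4)·sqrt(3) = 5*sqrt(3)

5*sqrt(3)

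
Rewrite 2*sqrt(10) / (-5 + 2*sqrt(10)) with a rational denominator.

(2*sqrt(10) + 8)/3

Multiply numerator and denominator by -2*sqrt(10) - 5.
Denominator becomes -15; numerator becomes -40 - 10*sqrt(10).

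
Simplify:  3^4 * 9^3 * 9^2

3^14

3^4 = 3^4; 9^3 = 3^6; 9^2 = 3^4
Combine exponents: 3^14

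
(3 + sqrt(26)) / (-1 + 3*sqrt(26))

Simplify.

Multiply numerator and denominator by -3*sqrt(26) - 1.
Denominator becomes -233; numerator becomes -81 - 10*sqrt(26).

(10*sqrt(26) + 81)/233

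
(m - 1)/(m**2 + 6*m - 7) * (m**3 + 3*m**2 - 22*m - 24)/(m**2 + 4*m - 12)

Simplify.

(m**2 - 3*m - 4)/(m**2 + 5*m - 14)

Factor: m**2 + 6*m - 7 = (m - 1)*(m + 7);  m**3 + 3*m**2 - 22*m - 24 = (m - 4)*(m + 1)*(m + 6);  m**2 + 4*m - 12 = (m - 2)*(m + 6)
Cancel the common factors (m - 1), (m + 6).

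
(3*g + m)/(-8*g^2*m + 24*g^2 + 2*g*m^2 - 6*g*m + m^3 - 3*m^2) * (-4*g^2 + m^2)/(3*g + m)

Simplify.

Factor: -8*g^2*m + 24*g^2 + 2*g*m^2 - 6*g*m + m^3 - 3*m^2 = (-2*g + m)*(4*g + m)*(m - 3);  -4*g^2 + m^2 = (-2*g + m)*(2*g + m)
Cancel the common factors (-2*g + m), (3*g + m).

(2*g + m)/(4*g*m - 12*g + m^2 - 3*m)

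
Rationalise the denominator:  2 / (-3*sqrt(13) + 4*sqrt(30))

Multiply numerator and denominator by 3*sqrt(13) + 4*sqrt(30).
Denominator becomes 363; numerator becomes 6*sqrt(13) + 8*sqrt(30).

(6*sqrt(13) + 8*sqrt(30))/363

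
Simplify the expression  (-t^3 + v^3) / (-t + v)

v^3 - t^3 = (-t + v)(t^2 + t*v + v^2).

t^2 + t*v + v^2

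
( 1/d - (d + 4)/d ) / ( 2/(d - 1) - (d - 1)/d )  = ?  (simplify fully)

(d^2 + 2*d - 3)/(d^2 - 4*d + 1)

Numerator: 1/d - (d + 4)/d = (-d - 3)/d
Denominator: 2/(d - 1) - (d - 1)/d = (-d^2 + 4*d - 1)/(d^2 - d)
Divide: ((-d - 3)/d) · ((d^2 - d)/(-d^2 + 4*d - 1)) = (d^2 + 2*d - 3)/(d^2 - 4*d + 1)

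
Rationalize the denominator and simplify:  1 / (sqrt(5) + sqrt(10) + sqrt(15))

Group as (sqrt(10) + sqrt(15)) + sqrt(5); multiply by (sqrt(10) + sqrt(15)) - sqrt(5), then rationalise the remaining surd.

(-sqrt(30) + sqrt(10) + 2*sqrt(5))/20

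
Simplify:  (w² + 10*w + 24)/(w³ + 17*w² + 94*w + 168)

1/(w + 7)

Factor: w² + 10*w + 24 = (w + 6)·(w + 4);  w³ + 17*w² + 94*w + 168 = (w + 6)·(w + 7)·(w + 4)
Cancel the common factors (w + 6), (w + 4).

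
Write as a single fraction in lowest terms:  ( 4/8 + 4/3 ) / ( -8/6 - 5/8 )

Numerator: 4/8 + 4/3 = 11/6
Denominator: -8/6 - 5/8 = -47/24
Divide: (11/6) · (-24/47) = -44/47

-44/47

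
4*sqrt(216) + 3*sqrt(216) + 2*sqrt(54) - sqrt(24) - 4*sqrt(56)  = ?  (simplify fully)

-8*sqrt(14) + 46*sqrt(6)

4*sqrt(216) = 24*sqrt(6); 3*sqrt(216) = 18*sqrt(6); 2*sqrt(54) = 6*sqrt(6); sqrt(24) = 2*sqrt(6); 4*sqrt(56) = 8*sqrt(14)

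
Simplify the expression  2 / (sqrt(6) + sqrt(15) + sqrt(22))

(-24*sqrt(55) - 2*sqrt(22) + 26*sqrt(15) + 62*sqrt(6))/359

Group as (sqrt(15) + sqrt(22)) + sqrt(6); multiply by (sqrt(15) + sqrt(22)) - sqrt(6), then rationalise the remaining surd.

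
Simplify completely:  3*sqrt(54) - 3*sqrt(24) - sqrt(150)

-2*sqrt(6)

3*sqrt(54) = 9*sqrt(6); 3*sqrt(24) = 6*sqrt(6); sqrt(150) = 5*sqrt(6)
Combine: (9 - 6 - 5)·sqrt(6) = -2*sqrt(6)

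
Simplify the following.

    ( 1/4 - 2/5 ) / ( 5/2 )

-3/50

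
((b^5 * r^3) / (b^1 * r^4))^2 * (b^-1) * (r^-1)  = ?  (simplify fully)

Inside the bracket: b^4 * (r^-1)
Raise to the power 2: b^8 * (r^-2)
Multiply by (b^-1) * (r^-1): add exponents.

b^7/r^3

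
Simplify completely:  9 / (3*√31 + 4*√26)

Multiply numerator and denominator by -3*√31 + 4*√26.
Denominator becomes 137; numerator becomes -27*√31 + 36*√26.

(-27*√31 + 36*√26)/137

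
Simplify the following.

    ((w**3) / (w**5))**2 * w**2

w**(-2)

Inside the bracket: (w**-2)
Raise to the power 2: (w**-4)
Multiply by w**2: add exponents.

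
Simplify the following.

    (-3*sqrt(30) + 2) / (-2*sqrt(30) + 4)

(2*sqrt(30) + 43)/26

Multiply numerator and denominator by 4 + 2*sqrt(30).
Denominator becomes -104; numerator becomes -172 - 8*sqrt(30).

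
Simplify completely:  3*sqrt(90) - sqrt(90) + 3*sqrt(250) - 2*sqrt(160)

13*sqrt(10)

3*sqrt(90) = 9*sqrt(10); sqrt(90) = 3*sqrt(10); 3*sqrt(250) = 15*sqrt(10); 2*sqrt(160) = 8*sqrt(10)
Combine: (9 - 3 + 15 - 8)·sqrt(10) = 13*sqrt(10)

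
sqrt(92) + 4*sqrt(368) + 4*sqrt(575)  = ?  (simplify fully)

38*sqrt(23)

sqrt(92) = 2*sqrt(23); 4*sqrt(368) = 16*sqrt(23); 4*sqrt(575) = 20*sqrt(23)
Combine: (2 + 16 + 20)·sqrt(23) = 38*sqrt(23)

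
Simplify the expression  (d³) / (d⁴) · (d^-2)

d^(-3)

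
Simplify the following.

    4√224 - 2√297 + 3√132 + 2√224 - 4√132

-8*√33 + 24*√14

4√224 = 16*√14; 2√297 = 6*√33; 3√132 = 6*√33; 2√224 = 8*√14; 4√132 = 8*√33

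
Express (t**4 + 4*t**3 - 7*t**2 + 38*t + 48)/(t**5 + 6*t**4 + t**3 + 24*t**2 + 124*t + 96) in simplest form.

Factor: t**4 + 4*t**3 - 7*t**2 + 38*t + 48 = (t + 6)*(t + 1)*(t**2 - 3*t + 8);  t**5 + 6*t**4 + t**3 + 24*t**2 + 124*t + 96 = (t + 2)*(t + 1)*(t**2 - 3*t + 8)*(t + 6)
Cancel the common factors (t**2 - 3*t + 8), (t + 1), (t + 6).

1/(t + 2)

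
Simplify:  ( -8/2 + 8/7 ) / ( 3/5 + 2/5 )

-20/7

Numerator: -8/2 + 8/7 = -20/7
Denominator: 3/5 + 2/5 = 1
Divide: (-20/7) · (1) = -20/7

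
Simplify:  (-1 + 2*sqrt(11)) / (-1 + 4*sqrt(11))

Multiply numerator and denominator by -4*sqrt(11) - 1.
Denominator becomes -175; numerator becomes -87 + 2*sqrt(11).

(-2*sqrt(11) + 87)/175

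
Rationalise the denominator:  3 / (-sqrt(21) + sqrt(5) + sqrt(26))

(-5*sqrt(21) + 21*sqrt(5) + sqrt(2730))/70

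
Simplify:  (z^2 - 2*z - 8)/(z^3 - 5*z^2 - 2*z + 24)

Factor: z^2 - 2*z - 8 = (z + 2)*(z - 4);  z^3 - 5*z^2 - 2*z + 24 = (z - 4)*(z + 2)*(z - 3)
Cancel the common factors (z - 4), (z + 2).

1/(z - 3)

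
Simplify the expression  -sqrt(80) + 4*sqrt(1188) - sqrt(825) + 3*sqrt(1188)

-4*sqrt(5) + 37*sqrt(33)

sqrt(80) = 4*sqrt(5); 4*sqrt(1188) = 24*sqrt(33); sqrt(825) = 5*sqrt(33); 3*sqrt(1188) = 18*sqrt(33)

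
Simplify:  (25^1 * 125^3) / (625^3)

25^1 = 5^2; 125^3 = 5^9; 625^3 = 5^12
Combine exponents: 5^(-1)

5^(-1)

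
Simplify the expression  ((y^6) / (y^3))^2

Inside the bracket: y^3
Raise to the power 2: y^6

y^6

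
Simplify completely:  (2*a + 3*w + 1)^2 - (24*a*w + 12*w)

Expanding gives 4*a^2 - 12*a*w + 4*a + 9*w^2 - 6*w + 1, a perfect square.

(2*a - 3*w + 1)^2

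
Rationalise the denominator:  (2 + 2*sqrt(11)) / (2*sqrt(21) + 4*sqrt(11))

Multiply numerator and denominator by -2*sqrt(21) + 4*sqrt(11).
Denominator becomes 92; numerator becomes -4*sqrt(231) - 4*sqrt(21) + 8*sqrt(11) + 88.

(-sqrt(231) - sqrt(21) + 2*sqrt(11) + 22)/23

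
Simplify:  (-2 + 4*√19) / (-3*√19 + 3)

Multiply numerator and denominator by 3 + 3*√19.
Denominator becomes -162; numerator becomes 6*√19 + 222.

(-37 - √19)/27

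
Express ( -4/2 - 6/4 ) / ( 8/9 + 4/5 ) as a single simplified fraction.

-315/152

Numerator: -4/2 - 6/4 = -7/2
Denominator: 8/9 + 4/5 = 76/45
Divide: (-7/2) · (45/76) = -315/152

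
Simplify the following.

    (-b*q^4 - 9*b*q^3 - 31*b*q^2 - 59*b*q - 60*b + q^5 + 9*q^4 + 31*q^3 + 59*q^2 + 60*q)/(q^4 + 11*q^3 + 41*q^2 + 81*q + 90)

Factor: -b*q^4 - 9*b*q^3 - 31*b*q^2 - 59*b*q - 60*b + q^5 + 9*q^4 + 31*q^3 + 59*q^2 + 60*q = (q + 4)*(-b + q)*(q^2 + 2*q + 5)*(q + 3);  q^4 + 11*q^3 + 41*q^2 + 81*q + 90 = (q + 3)*(q + 6)*(q^2 + 2*q + 5)
Cancel the common factors (q^2 + 2*q + 5), (q + 3).

(-b*q - 4*b + q^2 + 4*q)/(q + 6)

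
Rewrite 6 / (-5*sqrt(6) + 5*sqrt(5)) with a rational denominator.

Multiply numerator and denominator by 5*sqrt(5) + 5*sqrt(6).
Denominator becomes -25; numerator becomes 30*sqrt(5) + 30*sqrt(6).

(-6*sqrt(6) - 6*sqrt(5))/5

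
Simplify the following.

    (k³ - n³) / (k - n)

k^3 - n^3 = (k - n)(k² + k*n + n²).

k² + k*n + n²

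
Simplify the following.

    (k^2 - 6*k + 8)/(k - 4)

Factor: k^2 - 6*k + 8 = (k - 2)*(k - 4)
Cancel the common factor (k - 4).

k - 2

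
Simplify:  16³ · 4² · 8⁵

16³ = 2^12; 4² = 2^4; 8⁵ = 2^15
Combine exponents: 2^31

2^31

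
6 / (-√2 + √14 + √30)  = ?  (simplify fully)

Group as (√14 + √30) - √2; multiply by (√14 + √30) + √2, then rationalise the remaining surd.

(-9*√14 - 2*√210 + 21*√2 + 7*√30)/7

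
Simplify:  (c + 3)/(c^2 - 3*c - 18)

Factor: c^2 - 3*c - 18 = (c + 3)*(c - 6)
Cancel the common factor (c + 3).

1/(c - 6)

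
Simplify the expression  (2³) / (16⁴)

2^(-13)

2³ = 2^3; 16⁴ = 2^16
Combine exponents: 2^(-13)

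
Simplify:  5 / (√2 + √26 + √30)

Group as (√26 + √30) + √2; multiply by (√26 + √30) - √2, then rationalise the remaining surd.

(-10*√390 - 5*√30 + 15*√26 + 135*√2)/102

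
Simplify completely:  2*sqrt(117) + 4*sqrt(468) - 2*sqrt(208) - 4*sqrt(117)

10*sqrt(13)

2*sqrt(117) = 6*sqrt(13); 4*sqrt(468) = 24*sqrt(13); 2*sqrt(208) = 8*sqrt(13); 4*sqrt(117) = 12*sqrt(13)
Combine: (6 + 24 - 8 - 12)·sqrt(13) = 10*sqrt(13)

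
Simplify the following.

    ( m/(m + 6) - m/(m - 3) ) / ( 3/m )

-3*m^2/(m^2 + 3*m - 18)

Numerator: m/(m + 6) - m/(m - 3) = -9*m/(m^2 + 3*m - 18)
Denominator: 3/m = 3/m
Divide: (-9*m/(m^2 + 3*m - 18)) · (m/3) = -3*m^2/(m^2 + 3*m - 18)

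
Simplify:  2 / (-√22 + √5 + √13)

(2*√22 + 7*√13 + 15*√5 + √1430)/61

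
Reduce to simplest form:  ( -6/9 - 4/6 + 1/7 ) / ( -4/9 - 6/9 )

15/14

Numerator: -6/9 - 4/6 + 1/7 = -25/21
Denominator: -4/9 - 6/9 = -10/9
Divide: (-25/21) · (-9/10) = 15/14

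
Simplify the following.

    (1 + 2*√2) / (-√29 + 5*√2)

(√29 + 5*√2 + 2*√58 + 20)/21

Multiply numerator and denominator by √29 + 5*√2.
Denominator becomes 21; numerator becomes √29 + 5*√2 + 2*√58 + 20.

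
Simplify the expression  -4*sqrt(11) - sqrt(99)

4*sqrt(11) = 4*sqrt(11); sqrt(99) = 3*sqrt(11)
Combine: (-4 - 3)·sqrt(11) = -7*sqrt(11)

-7*sqrt(11)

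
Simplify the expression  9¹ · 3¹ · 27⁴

3^15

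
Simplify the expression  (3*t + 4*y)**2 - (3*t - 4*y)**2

Write as f((3*t),(4*y)) - f((3*t),-(4*y)) and expand.

48*t*y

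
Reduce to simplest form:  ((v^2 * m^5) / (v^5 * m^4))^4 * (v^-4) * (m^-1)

Inside the bracket: (v^-3) * m^1
Raise to the power 4: (v^-12) * m^4
Multiply by (v^-4) * (m^-1): add exponents.

m^3/v^16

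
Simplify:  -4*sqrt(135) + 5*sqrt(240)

4*sqrt(135) = 12*sqrt(15); 5*sqrt(240) = 20*sqrt(15)
Combine: (-12 + 20)·sqrt(15) = 8*sqrt(15)

8*sqrt(15)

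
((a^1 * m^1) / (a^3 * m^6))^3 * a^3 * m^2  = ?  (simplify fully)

1/(a^3*m^13)

Inside the bracket: (a^-2) * (m^-5)
Raise to the power 3: (a^-6) * (m^-15)
Multiply by a^3 * m^2: add exponents.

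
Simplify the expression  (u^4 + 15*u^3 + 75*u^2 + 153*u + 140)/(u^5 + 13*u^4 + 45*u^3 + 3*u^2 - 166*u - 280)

Factor: u^4 + 15*u^3 + 75*u^2 + 153*u + 140 = (u + 5)*(u + 7)*(u^2 + 3*u + 4);  u^5 + 13*u^4 + 45*u^3 + 3*u^2 - 166*u - 280 = (u - 2)*(u + 5)*(u^2 + 3*u + 4)*(u + 7)
Cancel the common factors (u^2 + 3*u + 4), (u + 5), (u + 7).

1/(u - 2)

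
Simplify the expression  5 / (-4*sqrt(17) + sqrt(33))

(-20*sqrt(17) - 5*sqrt(33))/239

Multiply numerator and denominator by sqrt(33) + 4*sqrt(17).
Denominator becomes -239; numerator becomes 5*sqrt(33) + 20*sqrt(17).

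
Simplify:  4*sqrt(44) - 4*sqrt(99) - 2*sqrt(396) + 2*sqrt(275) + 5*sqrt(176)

14*sqrt(11)

4*sqrt(44) = 8*sqrt(11); 4*sqrt(99) = 12*sqrt(11); 2*sqrt(396) = 12*sqrt(11); 2*sqrt(275) = 10*sqrt(11); 5*sqrt(176) = 20*sqrt(11)
Combine: (8 - 12 - 12 + 10 + 20)·sqrt(11) = 14*sqrt(11)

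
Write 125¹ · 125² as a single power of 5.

5^9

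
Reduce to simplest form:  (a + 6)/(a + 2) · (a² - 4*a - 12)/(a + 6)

a - 6

Factor: a² - 4*a - 12 = (a - 6)·(a + 2)
Cancel the common factors (a + 6), (a + 2).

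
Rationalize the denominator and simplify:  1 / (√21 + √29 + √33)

Group as (√29 + √33) + √21; multiply by (√29 + √33) - √21, then rationalise the remaining surd.

(-6*√2233 + 17*√33 + 25*√29 + 41*√21)/2147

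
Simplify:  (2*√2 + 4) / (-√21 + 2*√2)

Multiply numerator and denominator by 2*√2 + √21.
Denominator becomes -13; numerator becomes 8 + 8*√2 + 2*√42 + 4*√21.

(-4*√21 - 2*√42 - 8*√2 - 8)/13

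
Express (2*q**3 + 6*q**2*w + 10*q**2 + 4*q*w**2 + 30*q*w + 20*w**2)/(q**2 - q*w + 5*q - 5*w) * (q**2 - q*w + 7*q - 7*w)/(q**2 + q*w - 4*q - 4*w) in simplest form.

Factor: 2*q**3 + 6*q**2*w + 10*q**2 + 4*q*w**2 + 30*q*w + 20*w**2 = 2*(q + 2*w)*(q + 5)*(q + w);  q**2 - q*w + 5*q - 5*w = (q + 5)*(q - w);  q**2 - q*w + 7*q - 7*w = (q + 7)*(q - w);  q**2 + q*w - 4*q - 4*w = (q + w)*(q - 4)
Cancel the common factors (q - w), (q + 5), (q + w).

(2*q**2 + 4*q*w + 14*q + 28*w)/(q - 4)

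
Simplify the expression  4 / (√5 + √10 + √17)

(-10*√34 - 2*√17 + 12*√10 + 22*√5)/49

Group as (√5 + √10) + √17; multiply by (√5 + √10) - √17, then rationalise the remaining surd.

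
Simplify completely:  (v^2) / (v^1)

Quotient: v^1

v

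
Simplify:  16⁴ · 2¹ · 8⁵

16⁴ = 2^16; 2¹ = 2^1; 8⁵ = 2^15
Combine exponents: 2^32

2^32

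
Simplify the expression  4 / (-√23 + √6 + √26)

(-36*√23 + 12*√26 + 172*√6 + 16*√897)/543

Group as (√6 + √26) - √23; multiply by (√6 + √26) + √23, then rationalise the remaining surd.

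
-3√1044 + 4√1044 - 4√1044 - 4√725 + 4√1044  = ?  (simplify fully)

3√1044 = 18*√29; 4√1044 = 24*√29; 4√1044 = 24*√29; 4√725 = 20*√29; 4√1044 = 24*√29
Combine: (-18 + 24 - 24 - 20 + 24)·√29 = -14*√29

-14*√29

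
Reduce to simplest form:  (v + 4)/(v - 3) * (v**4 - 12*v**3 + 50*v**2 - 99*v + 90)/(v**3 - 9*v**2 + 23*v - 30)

Factor: v**4 - 12*v**3 + 50*v**2 - 99*v + 90 = (v**2 - 3*v + 5)*(v - 6)*(v - 3);  v**3 - 9*v**2 + 23*v - 30 = (v**2 - 3*v + 5)*(v - 6)
Cancel the common factors (v**2 - 3*v + 5), (v - 6), (v - 3).

v + 4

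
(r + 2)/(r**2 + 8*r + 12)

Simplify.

1/(r + 6)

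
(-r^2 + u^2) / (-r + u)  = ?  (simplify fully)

-r^2 + u^2 factors as -(r - u)*(r + u).

r + u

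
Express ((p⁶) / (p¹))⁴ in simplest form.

Inside the bracket: p⁵
Raise to the power 4: p^20

p^20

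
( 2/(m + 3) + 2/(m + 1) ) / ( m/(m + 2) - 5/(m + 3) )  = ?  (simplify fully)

Numerator: 2/(m + 3) + 2/(m + 1) = (4*m + 8)/(m² + 4*m + 3)
Denominator: m/(m + 2) - 5/(m + 3) = (m² - 2*m - 10)/(m² + 5*m + 6)
Divide: ((4*m + 8)/(m² + 4*m + 3)) · ((m² + 5*m + 6)/(m² - 2*m - 10)) = (4*m² + 16*m + 16)/(m³ - m² - 12*m - 10)

(4*m² + 16*m + 16)/(m³ - m² - 12*m - 10)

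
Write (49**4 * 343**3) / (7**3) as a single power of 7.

49**4 = 7**8; 343**3 = 7**9; 7**3 = 7**3
Combine exponents: 7**14

7**14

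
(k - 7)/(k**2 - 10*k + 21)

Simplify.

1/(k - 3)

Factor: k**2 - 10*k + 21 = (k - 7)*(k - 3)
Cancel the common factor (k - 7).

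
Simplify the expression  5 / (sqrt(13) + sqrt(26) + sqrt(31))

(-65*sqrt(62) + 20*sqrt(31) + 45*sqrt(26) + 110*sqrt(13))/644

Group as (sqrt(13) + sqrt(31)) + sqrt(26); multiply by (sqrt(13) + sqrt(31)) - sqrt(26), then rationalise the remaining surd.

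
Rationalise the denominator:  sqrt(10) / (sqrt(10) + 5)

(-2 + sqrt(10))/3

Multiply numerator and denominator by -sqrt(10) + 5.
Denominator becomes 15; numerator becomes -10 + 5*sqrt(10).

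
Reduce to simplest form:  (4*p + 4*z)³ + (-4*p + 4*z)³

Binomially expand both and collect terms in (4*z), (4*p).

128*z*(3*p² + z²)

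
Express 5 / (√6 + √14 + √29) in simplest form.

Group as (√6 + √29) + √14; multiply by (√6 + √29) - √14, then rationalise the remaining surd.

(-4*√609 - 9*√29 + 21*√14 + 37*√6)/51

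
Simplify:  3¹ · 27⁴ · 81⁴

3¹ = 3^1; 27⁴ = 3^12; 81⁴ = 3^16
Combine exponents: 3^29

3^29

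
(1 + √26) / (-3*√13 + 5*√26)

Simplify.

Multiply numerator and denominator by 3*√13 + 5*√26.
Denominator becomes 533; numerator becomes 3*√13 + 5*√26 + 39*√2 + 130.

(3*√13 + 5*√26 + 39*√2 + 130)/533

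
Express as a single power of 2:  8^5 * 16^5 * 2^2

2^37

8^5 = 2^15; 16^5 = 2^20; 2^2 = 2^2
Combine exponents: 2^37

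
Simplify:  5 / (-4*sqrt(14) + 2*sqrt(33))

Multiply numerator and denominator by 2*sqrt(33) + 4*sqrt(14).
Denominator becomes -92; numerator becomes 10*sqrt(33) + 20*sqrt(14).

(-10*sqrt(14) - 5*sqrt(33))/46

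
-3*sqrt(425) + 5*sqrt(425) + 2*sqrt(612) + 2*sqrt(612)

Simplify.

34*sqrt(17)

3*sqrt(425) = 15*sqrt(17); 5*sqrt(425) = 25*sqrt(17); 2*sqrt(612) = 12*sqrt(17); 2*sqrt(612) = 12*sqrt(17)
Combine: (-15 + 25 + 12 + 12)·sqrt(17) = 34*sqrt(17)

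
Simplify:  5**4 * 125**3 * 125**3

5**4 = 5**4; 125**3 = 5**9; 125**3 = 5**9
Combine exponents: 5**22

5**22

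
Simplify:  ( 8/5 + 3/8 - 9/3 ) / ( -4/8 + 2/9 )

369/100

Numerator: 8/5 + 3/8 - 9/3 = -41/40
Denominator: -4/8 + 2/9 = -5/18
Divide: (-41/40) · (-18/5) = 369/100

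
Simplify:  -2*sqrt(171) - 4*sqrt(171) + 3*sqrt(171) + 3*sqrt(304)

2*sqrt(171) = 6*sqrt(19); 4*sqrt(171) = 12*sqrt(19); 3*sqrt(171) = 9*sqrt(19); 3*sqrt(304) = 12*sqrt(19)
Combine: (-6 - 12 + 9 + 12)·sqrt(19) = 3*sqrt(19)

3*sqrt(19)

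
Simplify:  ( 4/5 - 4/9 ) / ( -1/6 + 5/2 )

16/105

Numerator: 4/5 - 4/9 = 16/45
Denominator: -1/6 + 5/2 = 7/3
Divide: (16/45) · (3/7) = 16/105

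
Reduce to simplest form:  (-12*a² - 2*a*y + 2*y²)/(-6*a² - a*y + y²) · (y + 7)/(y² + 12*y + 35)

Factor: -12*a² - 2*a*y + 2*y² = 2·(2*a + y)·(-3*a + y);  -6*a² - a*y + y² = (-3*a + y)·(2*a + y);  y² + 12*y + 35 = (y + 7)·(y + 5)
Cancel the common factors (-3*a + y), (y + 7), (2*a + y).

2/(y + 5)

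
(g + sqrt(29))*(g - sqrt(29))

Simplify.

(g)^2 - (sqrt(29))^2 = g^2 - 29.

g^2 - 29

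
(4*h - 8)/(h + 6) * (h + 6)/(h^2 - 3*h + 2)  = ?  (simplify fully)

4/(h - 1)

Factor: 4*h - 8 = 4*(h - 2);  h^2 - 3*h + 2 = (h - 1)*(h - 2)
Cancel the common factors (h - 2), (h + 6).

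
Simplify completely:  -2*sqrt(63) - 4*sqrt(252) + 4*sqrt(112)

2*sqrt(63) = 6*sqrt(7); 4*sqrt(252) = 24*sqrt(7); 4*sqrt(112) = 16*sqrt(7)
Combine: (-6 - 24 + 16)·sqrt(7) = -14*sqrt(7)

-14*sqrt(7)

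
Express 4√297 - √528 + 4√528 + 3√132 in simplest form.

30*√33

4√297 = 12*√33; √528 = 4*√33; 4√528 = 16*√33; 3√132 = 6*√33
Combine: (12 - 4 + 16 + 6)·√33 = 30*√33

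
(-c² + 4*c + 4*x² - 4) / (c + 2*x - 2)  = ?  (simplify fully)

-c + 2*x + 2

-c² + 4*c + 4*x² - 4 factors as (-c + 2*x + 2)*(c + 2*x - 2).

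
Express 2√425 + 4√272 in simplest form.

26*√17

2√425 = 10*√17; 4√272 = 16*√17
Combine: (10 + 16)·√17 = 26*√17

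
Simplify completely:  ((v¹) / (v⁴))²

Inside the bracket: (v^-3)
Raise to the power 2: (v^-6)

v^(-6)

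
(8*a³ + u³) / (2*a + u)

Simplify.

4*a² - 2*a*u + u²

Apply the sum-of-cubes factorisation and cancel (2*a + u).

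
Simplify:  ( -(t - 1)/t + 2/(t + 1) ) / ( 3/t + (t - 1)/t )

Numerator: -(t - 1)/t + 2/(t + 1) = (-t² + 2*t + 1)/(t² + t)
Denominator: 3/t + (t - 1)/t = (t + 2)/t
Divide: ((-t² + 2*t + 1)/(t² + t)) · (t/(t + 2)) = (-t² + 2*t + 1)/(t² + 3*t + 2)

(-t² + 2*t + 1)/(t² + 3*t + 2)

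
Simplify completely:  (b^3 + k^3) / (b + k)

b^2 - b*k + k^2

Factor as (a+b)(a^2-ab+b^2) with a=k, b=b.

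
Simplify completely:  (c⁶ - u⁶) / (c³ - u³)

Difference of sixth powers: factor out (c³ - u³).

c³ + u³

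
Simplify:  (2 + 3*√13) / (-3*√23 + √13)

Multiply numerator and denominator by √13 + 3*√23.
Denominator becomes -194; numerator becomes 2*√13 + 6*√23 + 39 + 9*√299.

(-9*√299 - 39 - 6*√23 - 2*√13)/194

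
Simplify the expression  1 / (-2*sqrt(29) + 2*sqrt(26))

Multiply numerator and denominator by 2*sqrt(26) + 2*sqrt(29).
Denominator becomes -12; numerator becomes 2*sqrt(26) + 2*sqrt(29).

(-sqrt(29) - sqrt(26))/6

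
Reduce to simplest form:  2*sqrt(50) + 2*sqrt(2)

12*sqrt(2)

2*sqrt(50) = 10*sqrt(2); 2*sqrt(2) = 2*sqrt(2)
Combine: (10 + 2)·sqrt(2) = 12*sqrt(2)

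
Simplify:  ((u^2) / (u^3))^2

Inside the bracket: (u^-1)
Raise to the power 2: (u^-2)

u^(-2)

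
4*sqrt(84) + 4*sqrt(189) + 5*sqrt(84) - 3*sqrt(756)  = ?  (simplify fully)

12*sqrt(21)

4*sqrt(84) = 8*sqrt(21); 4*sqrt(189) = 12*sqrt(21); 5*sqrt(84) = 10*sqrt(21); 3*sqrt(756) = 18*sqrt(21)
Combine: (8 + 12 + 10 - 18)·sqrt(21) = 12*sqrt(21)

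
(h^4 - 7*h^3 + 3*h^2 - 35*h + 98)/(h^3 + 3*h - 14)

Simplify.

h - 7

Factor: h^4 - 7*h^3 + 3*h^2 - 35*h + 98 = (h - 2)*(h - 7)*(h^2 + 2*h + 7);  h^3 + 3*h - 14 = (h^2 + 2*h + 7)*(h - 2)
Cancel the common factors (h^2 + 2*h + 7), (h - 2).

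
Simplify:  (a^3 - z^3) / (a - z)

Factor as (a-b)(a^2+ab+b^2) with a=a, b=z.

a^2 + a*z + z^2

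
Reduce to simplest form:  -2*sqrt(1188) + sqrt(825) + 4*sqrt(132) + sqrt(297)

2*sqrt(1188) = 12*sqrt(33); sqrt(825) = 5*sqrt(33); 4*sqrt(132) = 8*sqrt(33); sqrt(297) = 3*sqrt(33)
Combine: (-12 + 5 + 8 + 3)·sqrt(33) = 4*sqrt(33)

4*sqrt(33)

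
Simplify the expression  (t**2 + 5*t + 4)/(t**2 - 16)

(t + 1)/(t - 4)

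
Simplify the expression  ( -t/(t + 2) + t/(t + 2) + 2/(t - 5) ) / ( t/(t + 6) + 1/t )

(2*t^2 + 12*t)/(t^3 - 4*t^2 + t - 30)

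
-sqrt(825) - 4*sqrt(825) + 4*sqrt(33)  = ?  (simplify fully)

-21*sqrt(33)

sqrt(825) = 5*sqrt(33); 4*sqrt(825) = 20*sqrt(33); 4*sqrt(33) = 4*sqrt(33)
Combine: (-5 - 20 + 4)·sqrt(33) = -21*sqrt(33)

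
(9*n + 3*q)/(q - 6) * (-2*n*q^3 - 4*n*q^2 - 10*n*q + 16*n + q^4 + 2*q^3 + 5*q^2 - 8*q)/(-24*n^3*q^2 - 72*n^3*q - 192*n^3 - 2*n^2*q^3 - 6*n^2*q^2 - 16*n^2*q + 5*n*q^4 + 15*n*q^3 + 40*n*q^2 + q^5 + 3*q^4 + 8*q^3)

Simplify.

Factor: 9*n + 3*q = 3*(3*n + q);  -2*n*q^3 - 4*n*q^2 - 10*n*q + 16*n + q^4 + 2*q^3 + 5*q^2 - 8*q = (q^2 + 3*q + 8)*(-2*n + q)*(q - 1);  -24*n^3*q^2 - 72*n^3*q - 192*n^3 - 2*n^2*q^3 - 6*n^2*q^2 - 16*n^2*q + 5*n*q^4 + 15*n*q^3 + 40*n*q^2 + q^5 + 3*q^4 + 8*q^3 = (q^2 + 3*q + 8)*(-2*n + q)*(3*n + q)*(4*n + q)
Cancel the common factors (q^2 + 3*q + 8), (3*n + q), (-2*n + q).

(3*q - 3)/(4*n*q - 24*n + q^2 - 6*q)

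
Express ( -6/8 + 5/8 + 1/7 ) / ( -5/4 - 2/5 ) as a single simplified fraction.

Numerator: -6/8 + 5/8 + 1/7 = 1/56
Denominator: -5/4 - 2/5 = -33/20
Divide: (1/56) · (-20/33) = -5/462

-5/462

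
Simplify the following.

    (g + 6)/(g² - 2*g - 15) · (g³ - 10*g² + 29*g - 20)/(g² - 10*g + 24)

(g² + 5*g - 6)/(g² - 3*g - 18)

Factor: g² - 2*g - 15 = (g + 3)·(g - 5);  g³ - 10*g² + 29*g - 20 = (g - 5)·(g - 4)·(g - 1);  g² - 10*g + 24 = (g - 4)·(g - 6)
Cancel the common factors (g - 4), (g - 5).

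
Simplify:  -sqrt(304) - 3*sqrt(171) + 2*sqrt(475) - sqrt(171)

-6*sqrt(19)

sqrt(304) = 4*sqrt(19); 3*sqrt(171) = 9*sqrt(19); 2*sqrt(475) = 10*sqrt(19); sqrt(171) = 3*sqrt(19)
Combine: (-4 - 9 + 10 - 3)·sqrt(19) = -6*sqrt(19)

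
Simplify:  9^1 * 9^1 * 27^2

3^10

9^1 = 3^2; 9^1 = 3^2; 27^2 = 3^6
Combine exponents: 3^10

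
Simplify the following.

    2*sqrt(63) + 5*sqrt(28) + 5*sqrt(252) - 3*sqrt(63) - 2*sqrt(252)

2*sqrt(63) = 6*sqrt(7); 5*sqrt(28) = 10*sqrt(7); 5*sqrt(252) = 30*sqrt(7); 3*sqrt(63) = 9*sqrt(7); 2*sqrt(252) = 12*sqrt(7)
Combine: (6 + 10 + 30 - 9 - 12)·sqrt(7) = 25*sqrt(7)

25*sqrt(7)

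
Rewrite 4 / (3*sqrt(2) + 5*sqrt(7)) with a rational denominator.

Multiply numerator and denominator by -5*sqrt(7) + 3*sqrt(2).
Denominator becomes -157; numerator becomes -20*sqrt(7) + 12*sqrt(2).

(-12*sqrt(2) + 20*sqrt(7))/157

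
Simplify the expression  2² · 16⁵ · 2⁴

2² = 2^2; 16⁵ = 2^20; 2⁴ = 2^4
Combine exponents: 2^26

2^26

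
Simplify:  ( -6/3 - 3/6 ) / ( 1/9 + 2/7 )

-63/10

Numerator: -6/3 - 3/6 = -5/2
Denominator: 1/9 + 2/7 = 25/63
Divide: (-5/2) · (63/25) = -63/10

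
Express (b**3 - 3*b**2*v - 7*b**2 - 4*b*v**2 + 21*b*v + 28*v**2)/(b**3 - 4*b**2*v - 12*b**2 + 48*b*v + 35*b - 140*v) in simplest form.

Factor: b**3 - 3*b**2*v - 7*b**2 - 4*b*v**2 + 21*b*v + 28*v**2 = (b - 7)*(b + v)*(b - 4*v);  b**3 - 4*b**2*v - 12*b**2 + 48*b*v + 35*b - 140*v = (b - 5)*(b - 4*v)*(b - 7)
Cancel the common factors (b - 4*v), (b - 7).

(b + v)/(b - 5)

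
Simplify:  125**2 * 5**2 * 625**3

5**20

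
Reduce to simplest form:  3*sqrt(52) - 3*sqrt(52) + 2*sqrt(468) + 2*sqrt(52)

16*sqrt(13)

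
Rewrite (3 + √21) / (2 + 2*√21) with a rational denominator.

(√21 + 9)/20

Multiply numerator and denominator by -2*√21 + 2.
Denominator becomes -80; numerator becomes -36 - 4*√21.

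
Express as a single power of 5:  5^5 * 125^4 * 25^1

5^5 = 5^5; 125^4 = 5^12; 25^1 = 5^2
Combine exponents: 5^19

5^19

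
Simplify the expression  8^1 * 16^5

2^23

8^1 = 2^3; 16^5 = 2^20
Combine exponents: 2^23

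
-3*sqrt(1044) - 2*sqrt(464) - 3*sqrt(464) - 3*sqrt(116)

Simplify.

-44*sqrt(29)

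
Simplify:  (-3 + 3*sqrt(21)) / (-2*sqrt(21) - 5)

(-141 + 21*sqrt(21))/59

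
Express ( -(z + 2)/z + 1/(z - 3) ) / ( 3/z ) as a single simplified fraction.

(-z² + 2*z + 6)/(3*z - 9)

Numerator: -(z + 2)/z + 1/(z - 3) = (-z² + 2*z + 6)/(z² - 3*z)
Denominator: 3/z = 3/z
Divide: ((-z² + 2*z + 6)/(z² - 3*z)) · (z/3) = (-z² + 2*z + 6)/(3*z - 9)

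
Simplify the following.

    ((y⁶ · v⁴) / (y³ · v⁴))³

Inside the bracket: y³
Raise to the power 3: y⁹

y⁹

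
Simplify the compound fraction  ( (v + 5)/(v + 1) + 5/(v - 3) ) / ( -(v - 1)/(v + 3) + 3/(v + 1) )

Numerator: (v + 5)/(v + 1) + 5/(v - 3) = (v^2 + 7*v - 10)/(v^2 - 2*v - 3)
Denominator: -(v - 1)/(v + 3) + 3/(v + 1) = (-v^2 + 3*v + 10)/(v^2 + 4*v + 3)
Divide: ((v^2 + 7*v - 10)/(v^2 - 2*v - 3)) · ((v^2 + 4*v + 3)/(-v^2 + 3*v + 10)) = (-v^3 - 10*v^2 - 11*v + 30)/(v^3 - 6*v^2 - v + 30)

(-v^3 - 10*v^2 - 11*v + 30)/(v^3 - 6*v^2 - v + 30)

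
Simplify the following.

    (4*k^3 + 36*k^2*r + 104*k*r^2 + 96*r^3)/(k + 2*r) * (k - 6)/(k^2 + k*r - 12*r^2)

(-4*k^2 - 12*k*r + 24*k + 72*r)/(-k + 3*r)

Factor: 4*k^3 + 36*k^2*r + 104*k*r^2 + 96*r^3 = 4*(k + 2*r)*(k + 3*r)*(k + 4*r);  k^2 + k*r - 12*r^2 = (k - 3*r)*(k + 4*r)
Cancel the common factors (k + 2*r), (k + 4*r).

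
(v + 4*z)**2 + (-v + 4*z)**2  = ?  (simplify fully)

Only the even-power cross terms survive.

2*v**2 + 32*z**2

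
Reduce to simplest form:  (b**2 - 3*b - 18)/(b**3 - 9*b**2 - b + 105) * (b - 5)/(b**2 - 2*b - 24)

1/(b**2 - 3*b - 28)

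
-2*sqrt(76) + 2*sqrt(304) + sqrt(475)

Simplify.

2*sqrt(76) = 4*sqrt(19); 2*sqrt(304) = 8*sqrt(19); sqrt(475) = 5*sqrt(19)
Combine: (-4 + 8 + 5)·sqrt(19) = 9*sqrt(19)

9*sqrt(19)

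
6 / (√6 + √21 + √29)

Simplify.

Group as (√21 + √29) + √6; multiply by (√21 + √29) - √6, then rationalise the remaining surd.

(-9*√406 - 3*√29 + 21*√21 + 66*√6)/125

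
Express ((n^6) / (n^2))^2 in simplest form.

Inside the bracket: n^4
Raise to the power 2: n^8

n^8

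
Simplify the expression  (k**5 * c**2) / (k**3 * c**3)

Quotient: k**2 * (c**-1)

k**2/c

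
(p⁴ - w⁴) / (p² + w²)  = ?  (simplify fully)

p² - w²

Factor p^4 - w^4 and cancel (p² + w²).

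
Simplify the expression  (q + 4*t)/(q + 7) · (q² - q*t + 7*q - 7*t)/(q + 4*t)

q - t

Factor: q² - q*t + 7*q - 7*t = (q - t)·(q + 7)
Cancel the common factors (q + 4*t), (q + 7).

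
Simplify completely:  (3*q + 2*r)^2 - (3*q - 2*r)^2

Only the odd-power cross terms survive.

24*q*r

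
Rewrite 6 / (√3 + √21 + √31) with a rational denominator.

Group as (√3 + √31) + √21; multiply by (√3 + √31) - √21, then rationalise the remaining surd.

(-36*√217 - 42*√31 + 78*√21 + 294*√3)/203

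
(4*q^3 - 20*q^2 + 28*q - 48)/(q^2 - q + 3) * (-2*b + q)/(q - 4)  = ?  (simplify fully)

-8*b + 4*q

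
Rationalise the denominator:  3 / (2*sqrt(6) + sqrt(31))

Multiply numerator and denominator by -2*sqrt(6) + sqrt(31).
Denominator becomes 7; numerator becomes -6*sqrt(6) + 3*sqrt(31).

(-6*sqrt(6) + 3*sqrt(31))/7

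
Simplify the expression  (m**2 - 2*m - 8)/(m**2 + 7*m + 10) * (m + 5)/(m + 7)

Factor: m**2 - 2*m - 8 = (m + 2)*(m - 4);  m**2 + 7*m + 10 = (m + 5)*(m + 2)
Cancel the common factors (m + 2), (m + 5).

(m - 4)/(m + 7)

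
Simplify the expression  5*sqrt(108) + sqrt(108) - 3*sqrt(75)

21*sqrt(3)

5*sqrt(108) = 30*sqrt(3); sqrt(108) = 6*sqrt(3); 3*sqrt(75) = 15*sqrt(3)
Combine: (30 + 6 - 15)·sqrt(3) = 21*sqrt(3)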